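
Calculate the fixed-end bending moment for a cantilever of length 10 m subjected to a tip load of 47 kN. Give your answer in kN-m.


For a cantilever with a point load at the free end:
M_max = P * L = 47 * 10 = 470 kN-m

470 kN-m


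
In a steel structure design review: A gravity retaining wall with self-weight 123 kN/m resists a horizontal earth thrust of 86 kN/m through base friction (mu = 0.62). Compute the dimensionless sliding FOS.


Resisting force = mu * W = 0.62 * 123 = 76.26 kN/m
FOS = Resisting / Driving = 76.26 / 86
= 0.8867 (dimensionless)

0.8867 (dimensionless)


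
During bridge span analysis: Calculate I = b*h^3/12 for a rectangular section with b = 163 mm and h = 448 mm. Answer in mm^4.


I = b * h^3 / 12
= 163 * 448^3 / 12
= 163 * 89915392 / 12
= 1221350741.33 mm^4

1221350741.33 mm^4


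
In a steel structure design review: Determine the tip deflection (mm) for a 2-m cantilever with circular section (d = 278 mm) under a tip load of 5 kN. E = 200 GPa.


I = pi * d^4 / 64 = pi * 278^4 / 64 = 293189952.0 mm^4
L = 2000.0 mm, P = 5000.0 N, E = 200000.0 MPa
delta = P * L^3 / (3 * E * I)
= 5000.0 * 2000.0^3 / (3 * 200000.0 * 293189952.0)
= 0.2274 mm

0.2274 mm


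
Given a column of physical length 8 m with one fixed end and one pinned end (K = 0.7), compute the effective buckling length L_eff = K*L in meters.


L_eff = K * L
= 0.7 * 8
= 5.6 m

5.6 m


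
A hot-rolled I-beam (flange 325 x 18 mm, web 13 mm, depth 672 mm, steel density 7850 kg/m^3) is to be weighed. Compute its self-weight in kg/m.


A_flanges = 2 * 325 * 18 = 11700 mm^2
A_web = (672 - 2 * 18) * 13 = 8268 mm^2
A_total = 11700 + 8268 = 19968 mm^2 = 0.019968 m^2
Weight = rho * A = 7850 * 0.019968 = 156.7488 kg/m

156.7488 kg/m


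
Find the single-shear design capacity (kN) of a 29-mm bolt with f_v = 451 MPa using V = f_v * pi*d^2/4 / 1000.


A = pi * d^2 / 4 = pi * 29^2 / 4 = 660.5199 mm^2
V = f_v * A / 1000 = 451 * 660.5199 / 1000
= 297.8945 kN

297.8945 kN


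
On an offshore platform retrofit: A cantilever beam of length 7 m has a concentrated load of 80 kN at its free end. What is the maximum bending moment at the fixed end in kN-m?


For a cantilever with a point load at the free end:
M_max = P * L = 80 * 7 = 560 kN-m

560 kN-m


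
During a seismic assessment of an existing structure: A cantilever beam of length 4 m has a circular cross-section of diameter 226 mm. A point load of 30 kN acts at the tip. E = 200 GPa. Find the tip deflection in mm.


I = pi * d^4 / 64 = pi * 226^4 / 64 = 128057097.88 mm^4
L = 4000.0 mm, P = 30000.0 N, E = 200000.0 MPa
delta = P * L^3 / (3 * E * I)
= 30000.0 * 4000.0^3 / (3 * 200000.0 * 128057097.88)
= 24.9889 mm

24.9889 mm


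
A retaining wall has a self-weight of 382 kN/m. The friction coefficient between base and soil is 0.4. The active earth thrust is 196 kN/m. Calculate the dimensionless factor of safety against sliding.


Resisting force = mu * W = 0.4 * 382 = 152.8 kN/m
FOS = Resisting / Driving = 152.8 / 196
= 0.7796 (dimensionless)

0.7796 (dimensionless)


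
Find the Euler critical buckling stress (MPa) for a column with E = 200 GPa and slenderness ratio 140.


sigma_cr = pi^2 * E / lambda^2
= 9.8696 * 200000.0 / 140^2
= 9.8696 * 200000.0 / 19600
= 100.7102 MPa

100.7102 MPa


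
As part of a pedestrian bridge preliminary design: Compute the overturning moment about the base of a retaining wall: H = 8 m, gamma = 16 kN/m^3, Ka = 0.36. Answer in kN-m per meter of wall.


Pa = 0.5 * Ka * gamma * H^2
= 0.5 * 0.36 * 16 * 8^2
= 184.32 kN/m
Arm = H / 3 = 8 / 3 = 2.6667 m
Mo = Pa * arm = Pa * H / 3 = 184.32 * 8 / 3 = 491.52 kN-m/m

491.52 kN-m/m


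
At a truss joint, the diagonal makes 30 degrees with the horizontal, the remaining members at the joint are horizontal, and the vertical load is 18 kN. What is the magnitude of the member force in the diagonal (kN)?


At the joint, only the diagonal has a vertical component, so vertical equilibrium gives:
F * sin(30) = 18
F = 18 / sin(30)
= 18 / 0.5
= 36.0 kN

36.0 kN


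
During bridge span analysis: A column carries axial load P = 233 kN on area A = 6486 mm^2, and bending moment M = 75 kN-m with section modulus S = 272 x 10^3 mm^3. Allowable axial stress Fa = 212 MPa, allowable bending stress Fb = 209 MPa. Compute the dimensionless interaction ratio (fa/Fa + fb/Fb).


f_a = P / A = 233000.0 / 6486 = 35.9235 MPa
f_b = M / S = 75000000.0 / 272000.0 = 275.7353 MPa
Ratio = f_a / Fa + f_b / Fb
= 35.9235 / 212 + 275.7353 / 209
= 1.4888 (dimensionless)

1.4888 (dimensionless)


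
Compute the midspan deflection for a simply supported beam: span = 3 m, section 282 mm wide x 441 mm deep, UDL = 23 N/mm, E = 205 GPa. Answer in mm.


I = 282 * 441^3 / 12 = 2015503843.5 mm^4
L = 3000.0 mm, w = 23 N/mm, E = 205000.0 MPa
delta = 5 * w * L^4 / (384 * E * I)
= 5 * 23 * 3000.0^4 / (384 * 205000.0 * 2015503843.5)
= 0.0587 mm

0.0587 mm


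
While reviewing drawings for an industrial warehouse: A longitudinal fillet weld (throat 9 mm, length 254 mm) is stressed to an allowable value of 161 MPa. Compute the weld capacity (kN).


Strength = throat * length * allowable stress
= 9 * 254 * 161 N
= 368046 N
= 368.05 kN

368.05 kN


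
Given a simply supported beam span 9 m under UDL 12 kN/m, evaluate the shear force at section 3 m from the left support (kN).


R_A = w * L / 2 = 12 * 9 / 2 = 54.0 kN
V(x) = R_A - w * x = 54.0 - 12 * 3
= 18.0 kN

18.0 kN


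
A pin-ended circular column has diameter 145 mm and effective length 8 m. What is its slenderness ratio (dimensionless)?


Radius of gyration r = d / 4 = 145 / 4 = 36.25 mm
L_eff = 8000.0 mm
Slenderness ratio = L / r = 8000.0 / 36.25 = 220.69 (dimensionless)

220.69 (dimensionless)


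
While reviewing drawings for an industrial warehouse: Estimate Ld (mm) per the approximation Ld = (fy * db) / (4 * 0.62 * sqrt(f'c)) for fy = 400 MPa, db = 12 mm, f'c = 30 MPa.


Ld = (fy * db) / (4 * 0.62 * sqrt(f'c))
= (400 * 12) / (4 * 0.62 * sqrt(30))
= 4800 / 13.5835
= 353.37 mm

353.37 mm


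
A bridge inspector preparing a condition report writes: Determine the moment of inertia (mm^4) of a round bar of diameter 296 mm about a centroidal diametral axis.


r = d / 2 = 296 / 2 = 148.0 mm
I = pi * r^4 / 4 = pi * 148.0^4 / 4
= 376822427.47 mm^4

376822427.47 mm^4


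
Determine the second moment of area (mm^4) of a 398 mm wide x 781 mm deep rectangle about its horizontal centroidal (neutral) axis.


I = b * h^3 / 12
= 398 * 781^3 / 12
= 398 * 476379541 / 12
= 15799921443.17 mm^4

15799921443.17 mm^4


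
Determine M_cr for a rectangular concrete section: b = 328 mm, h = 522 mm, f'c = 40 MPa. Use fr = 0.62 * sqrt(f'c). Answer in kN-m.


fr = 0.62 * sqrt(40) = 0.62 * 6.3246 = 3.9212 MPa
I = 328 * 522^3 / 12 = 3887801712.0 mm^4
y_t = 261.0 mm
M_cr = fr * I / y_t = 3.9212 * 3887801712.0 / 261.0 N-mm
= 58.4097 kN-m

58.4097 kN-m


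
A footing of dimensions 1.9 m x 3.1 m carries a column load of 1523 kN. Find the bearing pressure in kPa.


A = 1.9 * 3.1 = 5.89 m^2
q = P / A = 1523 / 5.89
= 258.5739 kPa

258.5739 kPa


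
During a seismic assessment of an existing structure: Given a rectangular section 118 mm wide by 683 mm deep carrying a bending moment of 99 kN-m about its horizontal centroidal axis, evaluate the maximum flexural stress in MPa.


I = b * h^3 / 12 = 118 * 683^3 / 12 = 3133017872.17 mm^4
y = h / 2 = 683 / 2 = 341.5 mm
M = 99 kN-m = 99000000.0 N-mm
sigma = M * y / I = 99000000.0 * 341.5 / 3133017872.17
= 10.79 MPa

10.79 MPa


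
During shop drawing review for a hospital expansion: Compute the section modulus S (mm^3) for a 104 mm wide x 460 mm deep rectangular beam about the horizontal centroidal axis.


S = b * h^2 / 6
= 104 * 460^2 / 6
= 104 * 211600 / 6
= 3667733.33 mm^3

3667733.33 mm^3


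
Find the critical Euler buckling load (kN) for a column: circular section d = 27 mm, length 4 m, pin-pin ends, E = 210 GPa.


I = pi * d^4 / 64 = 26087.05 mm^4
L = 4000.0 mm
P_cr = pi^2 * E * I / L^2
= 9.8696 * 210000.0 * 26087.05 / 4000.0^2
= 3379.28 N = 3.3793 kN

3.3793 kN


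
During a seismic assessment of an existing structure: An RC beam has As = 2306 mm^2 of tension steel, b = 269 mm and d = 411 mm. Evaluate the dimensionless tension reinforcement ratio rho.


rho = As / (b * d)
= 2306 / (269 * 411)
= 2306 / 110559
= 0.020858 (dimensionless)

0.020858 (dimensionless)


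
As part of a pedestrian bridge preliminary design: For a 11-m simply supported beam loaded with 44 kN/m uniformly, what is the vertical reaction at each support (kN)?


Total load = w * L = 44 * 11 = 484 kN
By symmetry, each reaction R = total / 2 = 484 / 2 = 242.0 kN

242.0 kN


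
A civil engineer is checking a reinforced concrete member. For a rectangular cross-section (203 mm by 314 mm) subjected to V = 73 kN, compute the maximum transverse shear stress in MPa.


A = b * h = 203 * 314 = 63742 mm^2
V = 73 kN = 73000.0 N
tau_max = 1.5 * V / A = 1.5 * 73000.0 / 63742
= 1.7179 MPa

1.7179 MPa


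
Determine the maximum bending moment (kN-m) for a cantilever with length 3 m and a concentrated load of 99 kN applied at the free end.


For a cantilever with a point load at the free end:
M_max = P * L = 99 * 3 = 297 kN-m

297 kN-m


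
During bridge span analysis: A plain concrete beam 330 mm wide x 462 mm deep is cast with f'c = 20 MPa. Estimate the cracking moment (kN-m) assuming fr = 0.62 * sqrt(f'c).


fr = 0.62 * sqrt(20) = 0.62 * 4.4721 = 2.7727 MPa
I = 330 * 462^3 / 12 = 2711806020.0 mm^4
y_t = 231.0 mm
M_cr = fr * I / y_t = 2.7727 * 2711806020.0 / 231.0 N-mm
= 32.5502 kN-m

32.5502 kN-m


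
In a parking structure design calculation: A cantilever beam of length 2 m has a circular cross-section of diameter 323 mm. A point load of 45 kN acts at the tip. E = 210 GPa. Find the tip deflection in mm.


I = pi * d^4 / 64 = pi * 323^4 / 64 = 534293619.67 mm^4
L = 2000.0 mm, P = 45000.0 N, E = 210000.0 MPa
delta = P * L^3 / (3 * E * I)
= 45000.0 * 2000.0^3 / (3 * 210000.0 * 534293619.67)
= 1.0695 mm

1.0695 mm


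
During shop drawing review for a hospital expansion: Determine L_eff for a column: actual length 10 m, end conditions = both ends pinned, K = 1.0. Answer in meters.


L_eff = K * L
= 1.0 * 10
= 10.0 m

10.0 m


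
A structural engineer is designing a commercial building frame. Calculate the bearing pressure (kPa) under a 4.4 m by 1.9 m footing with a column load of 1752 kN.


A = 4.4 * 1.9 = 8.36 m^2
q = P / A = 1752 / 8.36
= 209.5694 kPa

209.5694 kPa


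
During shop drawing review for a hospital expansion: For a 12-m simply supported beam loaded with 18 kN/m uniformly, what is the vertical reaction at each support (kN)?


Total load = w * L = 18 * 12 = 216 kN
By symmetry, each reaction R = total / 2 = 216 / 2 = 108.0 kN

108.0 kN


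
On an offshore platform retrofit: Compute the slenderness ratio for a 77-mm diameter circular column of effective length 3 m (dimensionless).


Radius of gyration r = d / 4 = 77 / 4 = 19.25 mm
L_eff = 3000.0 mm
Slenderness ratio = L / r = 3000.0 / 19.25 = 155.84 (dimensionless)

155.84 (dimensionless)


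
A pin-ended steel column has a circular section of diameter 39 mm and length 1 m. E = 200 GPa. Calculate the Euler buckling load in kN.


I = pi * d^4 / 64 = 113560.77 mm^4
L = 1000.0 mm
P_cr = pi^2 * E * I / L^2
= 9.8696 * 200000.0 * 113560.77 / 1000.0^2
= 224159.97 N = 224.16 kN

224.16 kN


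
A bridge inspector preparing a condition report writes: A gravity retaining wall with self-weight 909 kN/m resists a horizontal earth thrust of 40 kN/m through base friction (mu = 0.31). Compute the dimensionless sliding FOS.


Resisting force = mu * W = 0.31 * 909 = 281.79 kN/m
FOS = Resisting / Driving = 281.79 / 40
= 7.0448 (dimensionless)

7.0448 (dimensionless)


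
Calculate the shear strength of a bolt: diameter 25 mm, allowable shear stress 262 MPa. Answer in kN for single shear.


A = pi * d^2 / 4 = pi * 25^2 / 4 = 490.8739 mm^2
V = f_v * A / 1000 = 262 * 490.8739 / 1000
= 128.6089 kN

128.6089 kN


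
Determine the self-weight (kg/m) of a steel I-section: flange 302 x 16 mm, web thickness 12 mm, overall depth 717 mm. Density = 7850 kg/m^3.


A_flanges = 2 * 302 * 16 = 9664 mm^2
A_web = (717 - 2 * 16) * 12 = 8220 mm^2
A_total = 9664 + 8220 = 17884 mm^2 = 0.017884 m^2
Weight = rho * A = 7850 * 0.017884 = 140.3894 kg/m

140.3894 kg/m


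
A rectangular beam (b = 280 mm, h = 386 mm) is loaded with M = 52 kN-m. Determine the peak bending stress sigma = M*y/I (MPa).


I = b * h^3 / 12 = 280 * 386^3 / 12 = 1341957306.67 mm^4
y = h / 2 = 386 / 2 = 193.0 mm
M = 52 kN-m = 52000000.0 N-mm
sigma = M * y / I = 52000000.0 * 193.0 / 1341957306.67
= 7.48 MPa

7.48 MPa


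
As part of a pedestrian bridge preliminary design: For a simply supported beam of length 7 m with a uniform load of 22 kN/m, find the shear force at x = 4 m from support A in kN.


R_A = w * L / 2 = 22 * 7 / 2 = 77.0 kN
V(x) = R_A - w * x = 77.0 - 22 * 4
= -11.0 kN

-11.0 kN


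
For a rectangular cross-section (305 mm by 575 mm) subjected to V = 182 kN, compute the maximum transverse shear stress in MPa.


A = b * h = 305 * 575 = 175375 mm^2
V = 182 kN = 182000.0 N
tau_max = 1.5 * V / A = 1.5 * 182000.0 / 175375
= 1.5567 MPa

1.5567 MPa


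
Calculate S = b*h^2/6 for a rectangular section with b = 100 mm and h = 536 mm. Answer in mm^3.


S = b * h^2 / 6
= 100 * 536^2 / 6
= 100 * 287296 / 6
= 4788266.67 mm^3

4788266.67 mm^3


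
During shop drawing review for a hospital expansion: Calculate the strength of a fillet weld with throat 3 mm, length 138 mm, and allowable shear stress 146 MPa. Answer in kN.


Strength = throat * length * allowable stress
= 3 * 138 * 146 N
= 60444 N
= 60.44 kN

60.44 kN


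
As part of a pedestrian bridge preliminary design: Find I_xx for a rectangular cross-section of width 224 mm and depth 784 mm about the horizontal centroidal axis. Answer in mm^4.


I = b * h^3 / 12
= 224 * 784^3 / 12
= 224 * 481890304 / 12
= 8995285674.67 mm^4

8995285674.67 mm^4


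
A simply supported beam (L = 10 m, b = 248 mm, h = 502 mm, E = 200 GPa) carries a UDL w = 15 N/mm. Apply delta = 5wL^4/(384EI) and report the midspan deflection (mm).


I = 248 * 502^3 / 12 = 2614457498.67 mm^4
L = 10000.0 mm, w = 15 N/mm, E = 200000.0 MPa
delta = 5 * w * L^4 / (384 * E * I)
= 5 * 15 * 10000.0^4 / (384 * 200000.0 * 2614457498.67)
= 3.7352 mm

3.7352 mm


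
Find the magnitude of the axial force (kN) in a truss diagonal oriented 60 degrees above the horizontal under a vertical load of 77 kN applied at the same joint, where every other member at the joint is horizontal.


At the joint, only the diagonal has a vertical component, so vertical equilibrium gives:
F * sin(60) = 77
F = 77 / sin(60)
= 77 / 0.866025
= 88.91 kN

88.91 kN


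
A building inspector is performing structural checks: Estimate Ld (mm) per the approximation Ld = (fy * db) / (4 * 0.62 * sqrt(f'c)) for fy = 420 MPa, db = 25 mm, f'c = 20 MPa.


Ld = (fy * db) / (4 * 0.62 * sqrt(f'c))
= (420 * 25) / (4 * 0.62 * sqrt(20))
= 10500 / 11.0909
= 946.72 mm

946.72 mm


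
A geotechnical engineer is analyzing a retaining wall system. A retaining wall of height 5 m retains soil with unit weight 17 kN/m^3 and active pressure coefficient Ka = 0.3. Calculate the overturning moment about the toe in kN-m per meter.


Pa = 0.5 * Ka * gamma * H^2
= 0.5 * 0.3 * 17 * 5^2
= 63.75 kN/m
Arm = H / 3 = 5 / 3 = 1.6667 m
Mo = Pa * arm = Pa * H / 3 = 63.75 * 5 / 3 = 106.25 kN-m/m

106.25 kN-m/m


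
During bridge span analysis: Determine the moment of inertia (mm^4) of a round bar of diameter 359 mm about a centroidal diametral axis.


r = d / 2 = 359 / 2 = 179.5 mm
I = pi * r^4 / 4 = pi * 179.5^4 / 4
= 815356791.54 mm^4

815356791.54 mm^4


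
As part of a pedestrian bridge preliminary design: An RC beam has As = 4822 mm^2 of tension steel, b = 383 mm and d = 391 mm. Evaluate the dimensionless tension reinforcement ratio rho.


rho = As / (b * d)
= 4822 / (383 * 391)
= 4822 / 149753
= 0.0322 (dimensionless)

0.0322 (dimensionless)


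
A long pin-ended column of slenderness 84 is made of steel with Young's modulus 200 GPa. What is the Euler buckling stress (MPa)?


sigma_cr = pi^2 * E / lambda^2
= 9.8696 * 200000.0 / 84^2
= 9.8696 * 200000.0 / 7056
= 279.7507 MPa

279.7507 MPa


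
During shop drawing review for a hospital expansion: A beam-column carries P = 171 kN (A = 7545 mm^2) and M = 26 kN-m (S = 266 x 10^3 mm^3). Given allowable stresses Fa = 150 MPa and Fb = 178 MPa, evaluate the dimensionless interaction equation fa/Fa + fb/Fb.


f_a = P / A = 171000.0 / 7545 = 22.664 MPa
f_b = M / S = 26000000.0 / 266000.0 = 97.7444 MPa
Ratio = f_a / Fa + f_b / Fb
= 22.664 / 150 + 97.7444 / 178
= 0.7002 (dimensionless)

0.7002 (dimensionless)


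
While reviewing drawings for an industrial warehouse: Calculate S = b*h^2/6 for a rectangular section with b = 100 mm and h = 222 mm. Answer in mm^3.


S = b * h^2 / 6
= 100 * 222^2 / 6
= 100 * 49284 / 6
= 821400.0 mm^3

821400.0 mm^3


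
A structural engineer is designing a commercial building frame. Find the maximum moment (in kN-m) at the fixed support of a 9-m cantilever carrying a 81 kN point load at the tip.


For a cantilever with a point load at the free end:
M_max = P * L = 81 * 9 = 729 kN-m

729 kN-m


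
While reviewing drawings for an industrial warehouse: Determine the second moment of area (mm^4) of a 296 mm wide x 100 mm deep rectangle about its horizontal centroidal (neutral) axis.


I = b * h^3 / 12
= 296 * 100^3 / 12
= 296 * 1000000 / 12
= 24666666.67 mm^4

24666666.67 mm^4


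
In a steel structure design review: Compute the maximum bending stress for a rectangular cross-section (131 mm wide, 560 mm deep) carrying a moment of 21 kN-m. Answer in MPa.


I = b * h^3 / 12 = 131 * 560^3 / 12 = 1917141333.33 mm^4
y = h / 2 = 560 / 2 = 280.0 mm
M = 21 kN-m = 21000000.0 N-mm
sigma = M * y / I = 21000000.0 * 280.0 / 1917141333.33
= 3.07 MPa

3.07 MPa


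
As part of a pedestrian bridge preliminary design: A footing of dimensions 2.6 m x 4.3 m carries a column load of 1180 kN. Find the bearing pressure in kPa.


A = 2.6 * 4.3 = 11.18 m^2
q = P / A = 1180 / 11.18
= 105.5456 kPa

105.5456 kPa


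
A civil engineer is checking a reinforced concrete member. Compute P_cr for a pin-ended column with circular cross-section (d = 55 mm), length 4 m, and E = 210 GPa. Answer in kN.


I = pi * d^4 / 64 = 449180.25 mm^4
L = 4000.0 mm
P_cr = pi^2 * E * I / L^2
= 9.8696 * 210000.0 * 449180.25 / 4000.0^2
= 58186.16 N = 58.1862 kN

58.1862 kN


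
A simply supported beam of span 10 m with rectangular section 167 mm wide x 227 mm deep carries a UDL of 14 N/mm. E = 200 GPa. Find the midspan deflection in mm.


I = 167 * 227^3 / 12 = 162784405.08 mm^4
L = 10000.0 mm, w = 14 N/mm, E = 200000.0 MPa
delta = 5 * w * L^4 / (384 * E * I)
= 5 * 14 * 10000.0^4 / (384 * 200000.0 * 162784405.08)
= 55.9917 mm

55.9917 mm


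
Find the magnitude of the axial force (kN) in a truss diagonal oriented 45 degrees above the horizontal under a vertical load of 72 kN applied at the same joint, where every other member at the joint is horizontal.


At the joint, only the diagonal has a vertical component, so vertical equilibrium gives:
F * sin(45) = 72
F = 72 / sin(45)
= 72 / 0.707107
= 101.82 kN

101.82 kN


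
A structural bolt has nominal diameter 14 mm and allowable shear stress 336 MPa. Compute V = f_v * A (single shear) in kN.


A = pi * d^2 / 4 = pi * 14^2 / 4 = 153.938 mm^2
V = f_v * A / 1000 = 336 * 153.938 / 1000
= 51.7232 kN

51.7232 kN


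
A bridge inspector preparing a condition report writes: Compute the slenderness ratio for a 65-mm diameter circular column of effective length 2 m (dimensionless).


Radius of gyration r = d / 4 = 65 / 4 = 16.25 mm
L_eff = 2000.0 mm
Slenderness ratio = L / r = 2000.0 / 16.25 = 123.08 (dimensionless)

123.08 (dimensionless)


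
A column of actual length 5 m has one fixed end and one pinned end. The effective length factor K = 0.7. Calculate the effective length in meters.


L_eff = K * L
= 0.7 * 5
= 3.5 m

3.5 m


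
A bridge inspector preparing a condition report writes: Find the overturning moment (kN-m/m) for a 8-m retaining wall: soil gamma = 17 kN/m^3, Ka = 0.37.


Pa = 0.5 * Ka * gamma * H^2
= 0.5 * 0.37 * 17 * 8^2
= 201.28 kN/m
Arm = H / 3 = 8 / 3 = 2.6667 m
Mo = Pa * arm = Pa * H / 3 = 201.28 * 8 / 3 = 536.7467 kN-m/m

536.7467 kN-m/m


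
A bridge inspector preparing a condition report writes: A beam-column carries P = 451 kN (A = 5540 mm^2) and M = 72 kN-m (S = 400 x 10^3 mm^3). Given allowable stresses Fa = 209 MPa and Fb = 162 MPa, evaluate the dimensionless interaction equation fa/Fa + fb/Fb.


f_a = P / A = 451000.0 / 5540 = 81.4079 MPa
f_b = M / S = 72000000.0 / 400000.0 = 180.0 MPa
Ratio = f_a / Fa + f_b / Fb
= 81.4079 / 209 + 180.0 / 162
= 1.5006 (dimensionless)

1.5006 (dimensionless)


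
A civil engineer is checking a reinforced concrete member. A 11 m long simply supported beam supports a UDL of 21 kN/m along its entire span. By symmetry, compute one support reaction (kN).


Total load = w * L = 21 * 11 = 231 kN
By symmetry, each reaction R = total / 2 = 231 / 2 = 115.5 kN

115.5 kN


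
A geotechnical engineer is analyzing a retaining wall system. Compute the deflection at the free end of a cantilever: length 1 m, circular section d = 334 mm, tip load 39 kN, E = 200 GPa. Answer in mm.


I = pi * d^4 / 64 = pi * 334^4 / 64 = 610879802.01 mm^4
L = 1000.0 mm, P = 39000.0 N, E = 200000.0 MPa
delta = P * L^3 / (3 * E * I)
= 39000.0 * 1000.0^3 / (3 * 200000.0 * 610879802.01)
= 0.1064 mm

0.1064 mm


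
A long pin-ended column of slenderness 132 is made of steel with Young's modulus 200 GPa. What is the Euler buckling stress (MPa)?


sigma_cr = pi^2 * E / lambda^2
= 9.8696 * 200000.0 / 132^2
= 9.8696 * 200000.0 / 17424
= 113.2875 MPa

113.2875 MPa


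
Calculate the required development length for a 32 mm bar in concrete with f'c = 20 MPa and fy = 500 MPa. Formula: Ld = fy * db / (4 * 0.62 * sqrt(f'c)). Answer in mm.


Ld = (fy * db) / (4 * 0.62 * sqrt(f'c))
= (500 * 32) / (4 * 0.62 * sqrt(20))
= 16000 / 11.0909
= 1442.62 mm

1442.62 mm


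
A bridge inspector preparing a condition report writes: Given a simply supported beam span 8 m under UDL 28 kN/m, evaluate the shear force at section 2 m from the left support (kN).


R_A = w * L / 2 = 28 * 8 / 2 = 112.0 kN
V(x) = R_A - w * x = 112.0 - 28 * 2
= 56.0 kN

56.0 kN


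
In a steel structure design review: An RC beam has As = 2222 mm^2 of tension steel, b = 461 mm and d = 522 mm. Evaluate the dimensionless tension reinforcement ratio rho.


rho = As / (b * d)
= 2222 / (461 * 522)
= 2222 / 240642
= 0.009234 (dimensionless)

0.009234 (dimensionless)


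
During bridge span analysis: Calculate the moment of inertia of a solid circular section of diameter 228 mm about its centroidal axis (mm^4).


r = d / 2 = 228 / 2 = 114.0 mm
I = pi * r^4 / 4 = pi * 114.0^4 / 4
= 132650620.77 mm^4

132650620.77 mm^4


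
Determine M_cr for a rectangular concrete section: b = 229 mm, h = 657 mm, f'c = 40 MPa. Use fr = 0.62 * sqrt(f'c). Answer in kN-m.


fr = 0.62 * sqrt(40) = 0.62 * 6.3246 = 3.9212 MPa
I = 229 * 657^3 / 12 = 5411907249.75 mm^4
y_t = 328.5 mm
M_cr = fr * I / y_t = 3.9212 * 5411907249.75 / 328.5 N-mm
= 64.6006 kN-m

64.6006 kN-m


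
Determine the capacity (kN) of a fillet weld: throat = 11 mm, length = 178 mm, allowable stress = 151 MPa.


Strength = throat * length * allowable stress
= 11 * 178 * 151 N
= 295658 N
= 295.66 kN

295.66 kN


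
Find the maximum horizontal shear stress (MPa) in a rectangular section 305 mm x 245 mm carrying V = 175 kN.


A = b * h = 305 * 245 = 74725 mm^2
V = 175 kN = 175000.0 N
tau_max = 1.5 * V / A = 1.5 * 175000.0 / 74725
= 3.5129 MPa

3.5129 MPa


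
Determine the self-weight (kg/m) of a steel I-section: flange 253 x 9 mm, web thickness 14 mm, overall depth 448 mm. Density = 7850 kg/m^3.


A_flanges = 2 * 253 * 9 = 4554 mm^2
A_web = (448 - 2 * 9) * 14 = 6020 mm^2
A_total = 4554 + 6020 = 10574 mm^2 = 0.010574 m^2
Weight = rho * A = 7850 * 0.010574 = 83.0059 kg/m

83.0059 kg/m


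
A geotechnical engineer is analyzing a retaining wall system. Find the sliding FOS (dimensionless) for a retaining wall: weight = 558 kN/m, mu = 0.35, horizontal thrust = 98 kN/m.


Resisting force = mu * W = 0.35 * 558 = 195.3 kN/m
FOS = Resisting / Driving = 195.3 / 98
= 1.9929 (dimensionless)

1.9929 (dimensionless)


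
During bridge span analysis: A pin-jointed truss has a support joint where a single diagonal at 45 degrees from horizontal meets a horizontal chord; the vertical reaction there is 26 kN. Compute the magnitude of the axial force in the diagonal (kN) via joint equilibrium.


At the joint, only the diagonal has a vertical component, so vertical equilibrium gives:
F * sin(45) = 26
F = 26 / sin(45)
= 26 / 0.707107
= 36.77 kN

36.77 kN


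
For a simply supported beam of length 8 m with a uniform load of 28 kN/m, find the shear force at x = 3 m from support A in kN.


R_A = w * L / 2 = 28 * 8 / 2 = 112.0 kN
V(x) = R_A - w * x = 112.0 - 28 * 3
= 28.0 kN

28.0 kN


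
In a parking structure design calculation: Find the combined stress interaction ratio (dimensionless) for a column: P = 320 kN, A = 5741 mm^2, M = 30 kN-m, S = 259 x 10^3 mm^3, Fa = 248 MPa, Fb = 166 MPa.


f_a = P / A = 320000.0 / 5741 = 55.7394 MPa
f_b = M / S = 30000000.0 / 259000.0 = 115.8301 MPa
Ratio = f_a / Fa + f_b / Fb
= 55.7394 / 248 + 115.8301 / 166
= 0.9225 (dimensionless)

0.9225 (dimensionless)


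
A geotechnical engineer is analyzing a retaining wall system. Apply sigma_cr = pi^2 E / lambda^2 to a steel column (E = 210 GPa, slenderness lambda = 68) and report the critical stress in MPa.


sigma_cr = pi^2 * E / lambda^2
= 9.8696 * 210000.0 / 68^2
= 9.8696 * 210000.0 / 4624
= 448.2303 MPa

448.2303 MPa


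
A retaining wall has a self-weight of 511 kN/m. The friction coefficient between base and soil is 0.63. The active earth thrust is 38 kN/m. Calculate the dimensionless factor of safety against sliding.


Resisting force = mu * W = 0.63 * 511 = 321.93 kN/m
FOS = Resisting / Driving = 321.93 / 38
= 8.4718 (dimensionless)

8.4718 (dimensionless)


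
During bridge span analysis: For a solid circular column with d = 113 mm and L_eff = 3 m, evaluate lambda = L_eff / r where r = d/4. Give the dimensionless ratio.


Radius of gyration r = d / 4 = 113 / 4 = 28.25 mm
L_eff = 3000.0 mm
Slenderness ratio = L / r = 3000.0 / 28.25 = 106.19 (dimensionless)

106.19 (dimensionless)


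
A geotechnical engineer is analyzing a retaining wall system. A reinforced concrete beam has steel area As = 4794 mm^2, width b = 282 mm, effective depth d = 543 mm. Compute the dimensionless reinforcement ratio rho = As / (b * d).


rho = As / (b * d)
= 4794 / (282 * 543)
= 4794 / 153126
= 0.031308 (dimensionless)

0.031308 (dimensionless)


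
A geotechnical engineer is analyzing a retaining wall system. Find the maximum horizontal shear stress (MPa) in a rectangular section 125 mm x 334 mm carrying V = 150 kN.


A = b * h = 125 * 334 = 41750 mm^2
V = 150 kN = 150000.0 N
tau_max = 1.5 * V / A = 1.5 * 150000.0 / 41750
= 5.3892 MPa

5.3892 MPa


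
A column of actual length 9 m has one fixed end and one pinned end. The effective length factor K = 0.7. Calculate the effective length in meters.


L_eff = K * L
= 0.7 * 9
= 6.3 m

6.3 m


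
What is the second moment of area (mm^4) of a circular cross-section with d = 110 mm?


r = d / 2 = 110 / 2 = 55.0 mm
I = pi * r^4 / 4 = pi * 55.0^4 / 4
= 7186884.07 mm^4

7186884.07 mm^4


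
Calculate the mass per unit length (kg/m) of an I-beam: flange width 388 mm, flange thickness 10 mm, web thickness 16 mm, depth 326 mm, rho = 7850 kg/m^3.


A_flanges = 2 * 388 * 10 = 7760 mm^2
A_web = (326 - 2 * 10) * 16 = 4896 mm^2
A_total = 7760 + 4896 = 12656 mm^2 = 0.012656 m^2
Weight = rho * A = 7850 * 0.012656 = 99.3496 kg/m

99.3496 kg/m


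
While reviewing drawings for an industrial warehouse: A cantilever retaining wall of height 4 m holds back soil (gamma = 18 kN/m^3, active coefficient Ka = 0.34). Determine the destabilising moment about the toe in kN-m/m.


Pa = 0.5 * Ka * gamma * H^2
= 0.5 * 0.34 * 18 * 4^2
= 48.96 kN/m
Arm = H / 3 = 4 / 3 = 1.3333 m
Mo = Pa * arm = Pa * H / 3 = 48.96 * 4 / 3 = 65.28 kN-m/m

65.28 kN-m/m


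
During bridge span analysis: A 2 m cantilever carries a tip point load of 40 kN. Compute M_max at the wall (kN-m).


For a cantilever with a point load at the free end:
M_max = P * L = 40 * 2 = 80 kN-m

80 kN-m


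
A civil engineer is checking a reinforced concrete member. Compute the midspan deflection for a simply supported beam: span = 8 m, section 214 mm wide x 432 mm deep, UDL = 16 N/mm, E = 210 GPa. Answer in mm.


I = 214 * 432^3 / 12 = 1437751296.0 mm^4
L = 8000.0 mm, w = 16 N/mm, E = 210000.0 MPa
delta = 5 * w * L^4 / (384 * E * I)
= 5 * 16 * 8000.0^4 / (384 * 210000.0 * 1437751296.0)
= 2.8263 mm

2.8263 mm


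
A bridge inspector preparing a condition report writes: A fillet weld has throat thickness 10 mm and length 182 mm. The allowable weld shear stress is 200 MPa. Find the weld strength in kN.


Strength = throat * length * allowable stress
= 10 * 182 * 200 N
= 364000 N
= 364.0 kN

364.0 kN


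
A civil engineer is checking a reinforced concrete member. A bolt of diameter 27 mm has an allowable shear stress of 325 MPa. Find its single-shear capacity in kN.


A = pi * d^2 / 4 = pi * 27^2 / 4 = 572.5553 mm^2
V = f_v * A / 1000 = 325 * 572.5553 / 1000
= 186.0805 kN

186.0805 kN


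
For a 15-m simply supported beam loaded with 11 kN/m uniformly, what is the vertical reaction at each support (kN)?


Total load = w * L = 11 * 15 = 165 kN
By symmetry, each reaction R = total / 2 = 165 / 2 = 82.5 kN

82.5 kN


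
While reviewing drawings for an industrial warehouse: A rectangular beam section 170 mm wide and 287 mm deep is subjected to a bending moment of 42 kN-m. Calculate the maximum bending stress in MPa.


I = b * h^3 / 12 = 170 * 287^3 / 12 = 334898625.83 mm^4
y = h / 2 = 287 / 2 = 143.5 mm
M = 42 kN-m = 42000000.0 N-mm
sigma = M * y / I = 42000000.0 * 143.5 / 334898625.83
= 18.0 MPa

18.0 MPa


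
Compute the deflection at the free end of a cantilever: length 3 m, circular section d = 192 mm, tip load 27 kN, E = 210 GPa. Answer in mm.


I = pi * d^4 / 64 = pi * 192^4 / 64 = 66707522.83 mm^4
L = 3000.0 mm, P = 27000.0 N, E = 210000.0 MPa
delta = P * L^3 / (3 * E * I)
= 27000.0 * 3000.0^3 / (3 * 210000.0 * 66707522.83)
= 17.3465 mm

17.3465 mm


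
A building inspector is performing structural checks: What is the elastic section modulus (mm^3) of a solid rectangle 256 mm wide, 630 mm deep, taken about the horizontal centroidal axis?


S = b * h^2 / 6
= 256 * 630^2 / 6
= 256 * 396900 / 6
= 16934400.0 mm^3

16934400.0 mm^3


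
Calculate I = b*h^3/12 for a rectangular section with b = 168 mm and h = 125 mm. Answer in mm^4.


I = b * h^3 / 12
= 168 * 125^3 / 12
= 168 * 1953125 / 12
= 27343750.0 mm^4

27343750.0 mm^4


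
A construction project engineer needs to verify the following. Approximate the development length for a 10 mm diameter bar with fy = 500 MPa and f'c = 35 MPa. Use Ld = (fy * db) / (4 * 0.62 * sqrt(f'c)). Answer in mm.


Ld = (fy * db) / (4 * 0.62 * sqrt(f'c))
= (500 * 10) / (4 * 0.62 * sqrt(35))
= 5000 / 14.6719
= 340.79 mm

340.79 mm


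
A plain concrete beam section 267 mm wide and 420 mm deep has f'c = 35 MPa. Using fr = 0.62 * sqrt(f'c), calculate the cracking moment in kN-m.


fr = 0.62 * sqrt(35) = 0.62 * 5.9161 = 3.668 MPa
I = 267 * 420^3 / 12 = 1648458000.0 mm^4
y_t = 210.0 mm
M_cr = fr * I / y_t = 3.668 * 1648458000.0 / 210.0 N-mm
= 28.7928 kN-m

28.7928 kN-m


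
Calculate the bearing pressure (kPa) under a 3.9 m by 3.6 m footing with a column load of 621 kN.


A = 3.9 * 3.6 = 14.04 m^2
q = P / A = 621 / 14.04
= 44.2308 kPa

44.2308 kPa


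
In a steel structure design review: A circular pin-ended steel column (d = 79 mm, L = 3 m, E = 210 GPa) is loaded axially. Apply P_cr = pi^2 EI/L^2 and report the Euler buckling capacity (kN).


I = pi * d^4 / 64 = 1911957.63 mm^4
L = 3000.0 mm
P_cr = pi^2 * E * I / L^2
= 9.8696 * 210000.0 * 1911957.63 / 3000.0^2
= 440306.19 N = 440.3062 kN

440.3062 kN


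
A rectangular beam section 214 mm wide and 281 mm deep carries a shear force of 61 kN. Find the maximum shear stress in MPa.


A = b * h = 214 * 281 = 60134 mm^2
V = 61 kN = 61000.0 N
tau_max = 1.5 * V / A = 1.5 * 61000.0 / 60134
= 1.5216 MPa

1.5216 MPa


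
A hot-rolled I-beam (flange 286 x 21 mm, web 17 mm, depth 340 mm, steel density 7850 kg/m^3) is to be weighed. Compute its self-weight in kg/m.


A_flanges = 2 * 286 * 21 = 12012 mm^2
A_web = (340 - 2 * 21) * 17 = 5066 mm^2
A_total = 12012 + 5066 = 17078 mm^2 = 0.017078 m^2
Weight = rho * A = 7850 * 0.017078 = 134.0623 kg/m

134.0623 kg/m


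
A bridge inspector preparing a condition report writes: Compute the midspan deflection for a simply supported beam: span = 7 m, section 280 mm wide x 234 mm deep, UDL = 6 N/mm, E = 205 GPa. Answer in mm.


I = 280 * 234^3 / 12 = 298967760.0 mm^4
L = 7000.0 mm, w = 6 N/mm, E = 205000.0 MPa
delta = 5 * w * L^4 / (384 * E * I)
= 5 * 6 * 7000.0^4 / (384 * 205000.0 * 298967760.0)
= 3.0606 mm

3.0606 mm


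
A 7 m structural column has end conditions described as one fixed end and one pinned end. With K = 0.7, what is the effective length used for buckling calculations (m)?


L_eff = K * L
= 0.7 * 7
= 4.9 m

4.9 m


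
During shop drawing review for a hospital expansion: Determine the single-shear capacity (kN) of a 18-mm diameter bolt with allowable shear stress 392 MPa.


A = pi * d^2 / 4 = pi * 18^2 / 4 = 254.469 mm^2
V = f_v * A / 1000 = 392 * 254.469 / 1000
= 99.7518 kN

99.7518 kN


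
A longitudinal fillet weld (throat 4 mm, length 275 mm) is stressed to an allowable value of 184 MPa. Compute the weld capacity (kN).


Strength = throat * length * allowable stress
= 4 * 275 * 184 N
= 202400 N
= 202.4 kN

202.4 kN


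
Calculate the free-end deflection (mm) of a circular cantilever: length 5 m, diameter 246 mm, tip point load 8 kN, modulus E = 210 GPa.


I = pi * d^4 / 64 = pi * 246^4 / 64 = 179767147.47 mm^4
L = 5000.0 mm, P = 8000.0 N, E = 210000.0 MPa
delta = P * L^3 / (3 * E * I)
= 8000.0 * 5000.0^3 / (3 * 210000.0 * 179767147.47)
= 8.8298 mm

8.8298 mm


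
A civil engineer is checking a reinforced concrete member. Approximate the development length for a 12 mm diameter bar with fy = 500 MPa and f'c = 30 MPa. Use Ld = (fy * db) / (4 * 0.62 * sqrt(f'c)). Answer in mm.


Ld = (fy * db) / (4 * 0.62 * sqrt(f'c))
= (500 * 12) / (4 * 0.62 * sqrt(30))
= 6000 / 13.5835
= 441.71 mm

441.71 mm


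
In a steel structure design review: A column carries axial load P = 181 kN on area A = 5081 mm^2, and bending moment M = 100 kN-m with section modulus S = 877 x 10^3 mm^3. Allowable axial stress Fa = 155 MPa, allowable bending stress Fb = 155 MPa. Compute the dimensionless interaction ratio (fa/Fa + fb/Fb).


f_a = P / A = 181000.0 / 5081 = 35.6229 MPa
f_b = M / S = 100000000.0 / 877000.0 = 114.0251 MPa
Ratio = f_a / Fa + f_b / Fb
= 35.6229 / 155 + 114.0251 / 155
= 0.9655 (dimensionless)

0.9655 (dimensionless)


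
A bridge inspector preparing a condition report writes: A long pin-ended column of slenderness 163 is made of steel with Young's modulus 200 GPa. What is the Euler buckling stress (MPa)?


sigma_cr = pi^2 * E / lambda^2
= 9.8696 * 200000.0 / 163^2
= 9.8696 * 200000.0 / 26569
= 74.2941 MPa

74.2941 MPa


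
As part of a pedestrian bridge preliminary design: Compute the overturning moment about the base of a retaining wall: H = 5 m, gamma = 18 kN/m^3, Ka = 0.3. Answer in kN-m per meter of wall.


Pa = 0.5 * Ka * gamma * H^2
= 0.5 * 0.3 * 18 * 5^2
= 67.5 kN/m
Arm = H / 3 = 5 / 3 = 1.6667 m
Mo = Pa * arm = Pa * H / 3 = 67.5 * 5 / 3 = 112.5 kN-m/m

112.5 kN-m/m


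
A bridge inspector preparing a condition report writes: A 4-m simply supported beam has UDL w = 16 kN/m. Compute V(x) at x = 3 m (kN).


R_A = w * L / 2 = 16 * 4 / 2 = 32.0 kN
V(x) = R_A - w * x = 32.0 - 16 * 3
= -16.0 kN

-16.0 kN


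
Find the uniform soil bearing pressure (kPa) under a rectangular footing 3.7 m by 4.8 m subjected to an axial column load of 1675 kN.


A = 3.7 * 4.8 = 17.76 m^2
q = P / A = 1675 / 17.76
= 94.3131 kPa

94.3131 kPa


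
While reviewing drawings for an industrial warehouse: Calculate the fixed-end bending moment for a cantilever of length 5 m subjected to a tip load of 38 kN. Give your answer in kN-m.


For a cantilever with a point load at the free end:
M_max = P * L = 38 * 5 = 190 kN-m

190 kN-m


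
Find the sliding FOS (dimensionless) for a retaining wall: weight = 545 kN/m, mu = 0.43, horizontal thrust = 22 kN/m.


Resisting force = mu * W = 0.43 * 545 = 234.35 kN/m
FOS = Resisting / Driving = 234.35 / 22
= 10.6523 (dimensionless)

10.6523 (dimensionless)


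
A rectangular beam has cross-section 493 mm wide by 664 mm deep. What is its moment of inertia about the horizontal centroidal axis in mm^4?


I = b * h^3 / 12
= 493 * 664^3 / 12
= 493 * 292754944 / 12
= 12027348949.33 mm^4

12027348949.33 mm^4


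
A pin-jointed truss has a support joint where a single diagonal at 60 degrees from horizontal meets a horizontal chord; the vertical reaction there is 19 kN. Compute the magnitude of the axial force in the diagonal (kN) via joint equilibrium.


At the joint, only the diagonal has a vertical component, so vertical equilibrium gives:
F * sin(60) = 19
F = 19 / sin(60)
= 19 / 0.866025
= 21.94 kN

21.94 kN


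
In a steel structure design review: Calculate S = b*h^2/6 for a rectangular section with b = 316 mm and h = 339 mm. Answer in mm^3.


S = b * h^2 / 6
= 316 * 339^2 / 6
= 316 * 114921 / 6
= 6052506.0 mm^3

6052506.0 mm^3


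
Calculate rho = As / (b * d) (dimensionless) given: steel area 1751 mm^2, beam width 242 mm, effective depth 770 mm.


rho = As / (b * d)
= 1751 / (242 * 770)
= 1751 / 186340
= 0.009397 (dimensionless)

0.009397 (dimensionless)


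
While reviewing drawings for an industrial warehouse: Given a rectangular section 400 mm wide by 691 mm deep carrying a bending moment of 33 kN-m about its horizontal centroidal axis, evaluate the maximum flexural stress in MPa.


I = b * h^3 / 12 = 400 * 691^3 / 12 = 10997979033.33 mm^4
y = h / 2 = 691 / 2 = 345.5 mm
M = 33 kN-m = 33000000.0 N-mm
sigma = M * y / I = 33000000.0 * 345.5 / 10997979033.33
= 1.04 MPa

1.04 MPa


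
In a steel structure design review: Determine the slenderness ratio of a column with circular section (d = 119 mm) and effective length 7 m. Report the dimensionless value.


Radius of gyration r = d / 4 = 119 / 4 = 29.75 mm
L_eff = 7000.0 mm
Slenderness ratio = L / r = 7000.0 / 29.75 = 235.29 (dimensionless)

235.29 (dimensionless)


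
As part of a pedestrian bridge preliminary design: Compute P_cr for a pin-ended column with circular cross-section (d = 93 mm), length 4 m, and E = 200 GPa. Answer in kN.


I = pi * d^4 / 64 = 3671991.72 mm^4
L = 4000.0 mm
P_cr = pi^2 * E * I / L^2
= 9.8696 * 200000.0 * 3671991.72 / 4000.0^2
= 453013.82 N = 453.0138 kN

453.0138 kN


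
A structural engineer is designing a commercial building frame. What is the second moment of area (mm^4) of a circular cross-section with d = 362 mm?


r = d / 2 = 362 / 2 = 181.0 mm
I = pi * r^4 / 4 = pi * 181.0^4 / 4
= 842954592.04 mm^4

842954592.04 mm^4


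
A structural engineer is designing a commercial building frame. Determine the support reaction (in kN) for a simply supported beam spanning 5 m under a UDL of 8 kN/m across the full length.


Total load = w * L = 8 * 5 = 40 kN
By symmetry, each reaction R = total / 2 = 40 / 2 = 20.0 kN

20.0 kN
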